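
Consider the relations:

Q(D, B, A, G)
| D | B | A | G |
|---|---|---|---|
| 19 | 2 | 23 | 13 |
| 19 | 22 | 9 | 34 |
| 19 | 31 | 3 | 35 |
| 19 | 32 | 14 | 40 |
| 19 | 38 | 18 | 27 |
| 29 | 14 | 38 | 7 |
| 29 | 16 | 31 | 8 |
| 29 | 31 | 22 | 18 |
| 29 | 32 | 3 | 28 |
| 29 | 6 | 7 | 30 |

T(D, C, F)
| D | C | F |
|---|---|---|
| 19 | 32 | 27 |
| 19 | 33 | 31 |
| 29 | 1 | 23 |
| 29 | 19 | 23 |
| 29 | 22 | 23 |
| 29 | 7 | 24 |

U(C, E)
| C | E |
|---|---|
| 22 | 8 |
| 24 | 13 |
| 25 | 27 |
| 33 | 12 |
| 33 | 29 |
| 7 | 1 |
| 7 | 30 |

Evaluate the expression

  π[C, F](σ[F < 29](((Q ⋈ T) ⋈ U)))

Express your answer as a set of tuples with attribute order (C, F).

Q ⋈ T (natural join on D): {(19, 2, 23, 13, 32, 27), (19, 2, 23, 13, 33, 31), (19, 22, 9, 34, 32, 27), (19, 22, 9, 34, 33, 31), (19, 31, 3, 35, 32, 27), (19, 31, 3, 35, 33, 31), (19, 32, 14, 40, 32, 27), (19, 32, 14, 40, 33, 31), (19, 38, 18, 27, 32, 27), (19, 38, 18, 27, 33, 31), (29, 14, 38, 7, 1, 23), (29, 14, 38, 7, 19, 23), (29, 14, 38, 7, 22, 23), (29, 14, 38, 7, 7, 24), (29, 16, 31, 8, 1, 23), (29, 16, 31, 8, 19, 23), (29, 16, 31, 8, 22, 23), (29, 16, 31, 8, 7, 24), (29, 31, 22, 18, 1, 23), (29, 31, 22, 18, 19, 23), (29, 31, 22, 18, 22, 23), (29, 31, 22, 18, 7, 24), (29, 32, 3, 28, 1, 23), (29, 32, 3, 28, 19, 23), (29, 32, 3, 28, 22, 23), (29, 32, 3, 28, 7, 24), (29, 6, 7, 30, 1, 23), (29, 6, 7, 30, 19, 23), (29, 6, 7, 30, 22, 23), (29, 6, 7, 30, 7, 24)}
(Q ⋈ T) ⋈ U (natural join on C): {(19, 2, 23, 13, 33, 31, 12), (19, 2, 23, 13, 33, 31, 29), (19, 22, 9, 34, 33, 31, 12), (19, 22, 9, 34, 33, 31, 29), (19, 31, 3, 35, 33, 31, 12), (19, 31, 3, 35, 33, 31, 29), (19, 32, 14, 40, 33, 31, 12), (19, 32, 14, 40, 33, 31, 29), (19, 38, 18, 27, 33, 31, 12), (19, 38, 18, 27, 33, 31, 29), (29, 14, 38, 7, 22, 23, 8), (29, 14, 38, 7, 7, 24, 1), (29, 14, 38, 7, 7, 24, 30), (29, 16, 31, 8, 22, 23, 8), (29, 16, 31, 8, 7, 24, 1), (29, 16, 31, 8, 7, 24, 30), (29, 31, 22, 18, 22, 23, 8), (29, 31, 22, 18, 7, 24, 1), (29, 31, 22, 18, 7, 24, 30), (29, 32, 3, 28, 22, 23, 8), (29, 32, 3, 28, 7, 24, 1), (29, 32, 3, 28, 7, 24, 30), (29, 6, 7, 30, 22, 23, 8), (29, 6, 7, 30, 7, 24, 1), (29, 6, 7, 30, 7, 24, 30)}
Apply σ_{F < 29}; surviving tuples: {(29, 14, 38, 7, 22, 23, 8), (29, 14, 38, 7, 7, 24, 1), (29, 14, 38, 7, 7, 24, 30), (29, 16, 31, 8, 22, 23, 8), (29, 16, 31, 8, 7, 24, 1), (29, 16, 31, 8, 7, 24, 30), (29, 31, 22, 18, 22, 23, 8), (29, 31, 22, 18, 7, 24, 1), (29, 31, 22, 18, 7, 24, 30), (29, 32, 3, 28, 22, 23, 8), (29, 32, 3, 28, 7, 24, 1), (29, 32, 3, 28, 7, 24, 30), (29, 6, 7, 30, 22, 23, 8), (29, 6, 7, 30, 7, 24, 1), (29, 6, 7, 30, 7, 24, 30)}
π_{C, F} gives {(22, 23), (7, 24)} (13 duplicate(s) eliminated).

{(22, 23), (7, 24)}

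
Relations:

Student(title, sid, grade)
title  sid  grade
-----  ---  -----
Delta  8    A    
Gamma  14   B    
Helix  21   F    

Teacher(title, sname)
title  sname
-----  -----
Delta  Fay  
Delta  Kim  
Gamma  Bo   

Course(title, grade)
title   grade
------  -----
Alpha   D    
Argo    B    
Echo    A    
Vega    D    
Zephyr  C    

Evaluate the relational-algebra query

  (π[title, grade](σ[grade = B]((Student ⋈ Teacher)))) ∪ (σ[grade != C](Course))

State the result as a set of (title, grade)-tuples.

Student ⋈ Teacher (natural join on title): {(Delta, 8, A, Fay), (Delta, 8, A, Kim), (Gamma, 14, B, Bo)}
Selection grade = B: {(Gamma, 14, B, Bo)}
π[title, grade]: project onto (title, grade) → {(Gamma, B)}
Selection grade != C: {(Alpha, D), (Argo, B), (Echo, A), (Vega, D)}
Set union of the two operands is {(Alpha, D), (Argo, B), (Echo, A), (Gamma, B), (Vega, D)}.

{(Alpha, D), (Argo, B), (Echo, A), (Gamma, B), (Vega, D)}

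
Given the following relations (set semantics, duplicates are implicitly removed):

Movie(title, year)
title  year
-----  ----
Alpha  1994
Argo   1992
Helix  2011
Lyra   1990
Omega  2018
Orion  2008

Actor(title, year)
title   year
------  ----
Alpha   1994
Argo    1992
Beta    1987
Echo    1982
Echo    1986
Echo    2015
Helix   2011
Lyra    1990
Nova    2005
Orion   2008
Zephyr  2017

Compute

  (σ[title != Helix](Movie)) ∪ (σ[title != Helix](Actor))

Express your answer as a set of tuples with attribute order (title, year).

{(Alpha, 1994), (Argo, 1992), (Beta, 1987), (Echo, 1982), (Echo, 1986), (Echo, 2015), (Lyra, 1990), (Nova, 2005), (Omega, 2018), (Orion, 2008), (Zephyr, 2017)}

Selection title != Helix: {(Alpha, 1994), (Argo, 1992), (Lyra, 1990), (Omega, 2018), (Orion, 2008)}
Selection title != Helix: {(Alpha, 1994), (Argo, 1992), (Beta, 1987), (Echo, 1982), (Echo, 1986), (Echo, 2015), (Lyra, 1990), (Nova, 2005), (Orion, 2008), (Zephyr, 2017)}
Union: {(Alpha, 1994), (Argo, 1992), (Lyra, 1990), (Omega, 2018), (Orion, 2008)} with {(Alpha, 1994), (Argo, 1992), (Beta, 1987), (Echo, 1982), (Echo, 1986), (Echo, 2015), (Lyra, 1990), (Nova, 2005), (Orion, 2008), (Zephyr, 2017)} → {(Alpha, 1994), (Argo, 1992), (Beta, 1987), (Echo, 1982), (Echo, 1986), (Echo, 2015), (Lyra, 1990), (Nova, 2005), (Omega, 2018), (Orion, 2008), (Zephyr, 2017)}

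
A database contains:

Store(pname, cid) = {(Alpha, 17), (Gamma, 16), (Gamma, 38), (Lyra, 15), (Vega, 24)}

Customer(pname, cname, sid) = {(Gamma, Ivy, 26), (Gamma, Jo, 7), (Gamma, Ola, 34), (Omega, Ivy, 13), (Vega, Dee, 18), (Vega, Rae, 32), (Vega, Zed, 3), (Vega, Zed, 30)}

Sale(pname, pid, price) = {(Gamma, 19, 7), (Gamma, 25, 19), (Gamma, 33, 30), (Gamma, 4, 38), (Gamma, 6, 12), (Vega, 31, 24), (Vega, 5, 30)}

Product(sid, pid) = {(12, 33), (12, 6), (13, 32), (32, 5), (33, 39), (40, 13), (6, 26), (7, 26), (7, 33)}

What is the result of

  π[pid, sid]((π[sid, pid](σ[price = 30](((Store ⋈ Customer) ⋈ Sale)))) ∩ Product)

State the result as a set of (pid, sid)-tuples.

Store ⋈ Customer (natural join on pname): {(Gamma, 16, Ivy, 26), (Gamma, 16, Jo, 7), (Gamma, 16, Ola, 34), (Gamma, 38, Ivy, 26), (Gamma, 38, Jo, 7), (Gamma, 38, Ola, 34), (Vega, 24, Dee, 18), (Vega, 24, Rae, 32), (Vega, 24, Zed, 3), (Vega, 24, Zed, 30)}
(Store ⋈ Customer) ⋈ Sale (natural join on pname): {(Gamma, 16, Ivy, 26, 19, 7), (Gamma, 16, Ivy, 26, 25, 19), (Gamma, 16, Ivy, 26, 33, 30), (Gamma, 16, Ivy, 26, 4, 38), (Gamma, 16, Ivy, 26, 6, 12), (Gamma, 16, Jo, 7, 19, 7), (Gamma, 16, Jo, 7, 25, 19), (Gamma, 16, Jo, 7, 33, 30), (Gamma, 16, Jo, 7, 4, 38), (Gamma, 16, Jo, 7, 6, 12), (Gamma, 16, Ola, 34, 19, 7), (Gamma, 16, Ola, 34, 25, 19), (Gamma, 16, Ola, 34, 33, 30), (Gamma, 16, Ola, 34, 4, 38), (Gamma, 16, Ola, 34, 6, 12), (Gamma, 38, Ivy, 26, 19, 7), (Gamma, 38, Ivy, 26, 25, 19), (Gamma, 38, Ivy, 26, 33, 30), (Gamma, 38, Ivy, 26, 4, 38), (Gamma, 38, Ivy, 26, 6, 12), (Gamma, 38, Jo, 7, 19, 7), (Gamma, 38, Jo, 7, 25, 19), (Gamma, 38, Jo, 7, 33, 30), (Gamma, 38, Jo, 7, 4, 38), (Gamma, 38, Jo, 7, 6, 12), (Gamma, 38, Ola, 34, 19, 7), (Gamma, 38, Ola, 34, 25, 19), (Gamma, 38, Ola, 34, 33, 30), (Gamma, 38, Ola, 34, 4, 38), (Gamma, 38, Ola, 34, 6, 12), (Vega, 24, Dee, 18, 31, 24), (Vega, 24, Dee, 18, 5, 30), (Vega, 24, Rae, 32, 31, 24), (Vega, 24, Rae, 32, 5, 30), (Vega, 24, Zed, 3, 31, 24), (Vega, 24, Zed, 3, 5, 30), (Vega, 24, Zed, 30, 31, 24), (Vega, 24, Zed, 30, 5, 30)}
σ[price = 30]: keep tuples satisfying price = 30 → {(Gamma, 16, Ivy, 26, 33, 30), (Gamma, 16, Jo, 7, 33, 30), (Gamma, 16, Ola, 34, 33, 30), (Gamma, 38, Ivy, 26, 33, 30), (Gamma, 38, Jo, 7, 33, 30), (Gamma, 38, Ola, 34, 33, 30), (Vega, 24, Dee, 18, 5, 30), (Vega, 24, Rae, 32, 5, 30), (Vega, 24, Zed, 3, 5, 30), (Vega, 24, Zed, 30, 5, 30)}
π[sid, pid]: project onto (sid, pid) (3 duplicate(s) eliminated) → {(18, 5), (26, 33), (3, 5), (30, 5), (32, 5), (34, 33), (7, 33)}
Set intersection of the two operands is {(32, 5), (7, 33)}.
π[pid, sid]: project onto (pid, sid) → {(33, 7), (5, 32)}

{(33, 7), (5, 32)}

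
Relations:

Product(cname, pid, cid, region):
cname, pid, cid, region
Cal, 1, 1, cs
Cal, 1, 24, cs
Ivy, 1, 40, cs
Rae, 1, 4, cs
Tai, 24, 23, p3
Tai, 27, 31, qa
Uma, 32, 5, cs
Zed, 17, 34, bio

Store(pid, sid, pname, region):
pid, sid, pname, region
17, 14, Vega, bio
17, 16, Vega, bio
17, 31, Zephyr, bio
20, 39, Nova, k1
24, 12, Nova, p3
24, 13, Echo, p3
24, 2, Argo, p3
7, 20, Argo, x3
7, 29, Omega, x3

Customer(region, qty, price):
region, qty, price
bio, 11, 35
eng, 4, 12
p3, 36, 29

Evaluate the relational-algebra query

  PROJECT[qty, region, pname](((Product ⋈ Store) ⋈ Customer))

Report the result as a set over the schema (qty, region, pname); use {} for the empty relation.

{(11, bio, Vega), (11, bio, Zephyr), (36, p3, Argo), (36, p3, Echo), (36, p3, Nova)}

Natural join on pid, region: {(Tai, 24, 23, p3, 12, Nova), (Tai, 24, 23, p3, 13, Echo), (Tai, 24, 23, p3, 2, Argo), (Zed, 17, 34, bio, 14, Vega), (Zed, 17, 34, bio, 16, Vega), (Zed, 17, 34, bio, 31, Zephyr)}
Natural join on region: {(Tai, 24, 23, p3, 12, Nova, 36, 29), (Tai, 24, 23, p3, 13, Echo, 36, 29), (Tai, 24, 23, p3, 2, Argo, 36, 29), (Zed, 17, 34, bio, 14, Vega, 11, 35), (Zed, 17, 34, bio, 16, Vega, 11, 35), (Zed, 17, 34, bio, 31, Zephyr, 11, 35)}
Projecting to qty, region, pname (1 duplicate(s) eliminated): {(11, bio, Vega), (11, bio, Zephyr), (36, p3, Argo), (36, p3, Echo), (36, p3, Nova)}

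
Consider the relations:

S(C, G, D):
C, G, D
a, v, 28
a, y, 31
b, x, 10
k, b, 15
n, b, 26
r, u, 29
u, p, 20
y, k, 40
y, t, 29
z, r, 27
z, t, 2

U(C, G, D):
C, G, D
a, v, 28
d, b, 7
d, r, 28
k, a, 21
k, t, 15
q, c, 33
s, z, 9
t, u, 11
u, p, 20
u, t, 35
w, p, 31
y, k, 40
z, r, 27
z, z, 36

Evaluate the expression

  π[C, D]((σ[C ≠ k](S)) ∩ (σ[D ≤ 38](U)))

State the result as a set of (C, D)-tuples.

σ[C ≠ k]: keep tuples satisfying C ≠ k → {(a, v, 28), (a, y, 31), (b, x, 10), (n, b, 26), (r, u, 29), (u, p, 20), (y, k, 40), (y, t, 29), (z, r, 27), (z, t, 2)}
σ[D ≤ 38]: keep tuples satisfying D ≤ 38 → {(a, v, 28), (d, b, 7), (d, r, 28), (k, a, 21), (k, t, 15), (q, c, 33), (s, z, 9), (t, u, 11), (u, p, 20), (u, t, 35), (w, p, 31), (z, r, 27), (z, z, 36)}
Set intersection of the two operands is {(a, v, 28), (u, p, 20), (z, r, 27)}.
Keep only column(s) C, D: {(a, 28), (u, 20), (z, 27)}

{(a, 28), (u, 20), (z, 27)}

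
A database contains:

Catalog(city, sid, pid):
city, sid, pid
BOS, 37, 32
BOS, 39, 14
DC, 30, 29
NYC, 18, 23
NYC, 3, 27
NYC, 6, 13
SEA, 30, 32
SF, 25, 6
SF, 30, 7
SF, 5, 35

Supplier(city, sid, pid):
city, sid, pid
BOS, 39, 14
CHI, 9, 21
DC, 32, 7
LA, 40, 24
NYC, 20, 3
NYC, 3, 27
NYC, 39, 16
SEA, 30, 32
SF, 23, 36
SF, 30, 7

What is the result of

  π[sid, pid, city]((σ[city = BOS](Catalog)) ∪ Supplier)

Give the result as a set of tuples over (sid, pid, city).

Selection city = BOS: {(BOS, 37, 32), (BOS, 39, 14)}
Taking the union: {(BOS, 37, 32), (BOS, 39, 14), (CHI, 9, 21), (DC, 32, 7), (LA, 40, 24), (NYC, 20, 3), (NYC, 3, 27), (NYC, 39, 16), (SEA, 30, 32), (SF, 23, 36), (SF, 30, 7)}
Projecting to sid, pid, city: {(20, 3, NYC), (23, 36, SF), (3, 27, NYC), (30, 32, SEA), (30, 7, SF), (32, 7, DC), (37, 32, BOS), (39, 14, BOS), (39, 16, NYC), (40, 24, LA), (9, 21, CHI)}

{(20, 3, NYC), (23, 36, SF), (3, 27, NYC), (30, 32, SEA), (30, 7, SF), (32, 7, DC), (37, 32, BOS), (39, 14, BOS), (39, 16, NYC), (40, 24, LA), (9, 21, CHI)}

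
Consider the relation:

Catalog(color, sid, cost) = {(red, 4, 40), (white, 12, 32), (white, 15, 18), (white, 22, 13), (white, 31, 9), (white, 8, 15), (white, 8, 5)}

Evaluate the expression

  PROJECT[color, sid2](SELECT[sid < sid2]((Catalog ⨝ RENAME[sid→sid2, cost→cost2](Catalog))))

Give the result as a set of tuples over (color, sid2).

{(white, 12), (white, 15), (white, 22), (white, 31)}

ρ[sid→sid2, cost→cost2]: schema becomes (color, sid2, cost2); tuples unchanged.
Joining Catalog and RENAME[sid→sid2, cost→cost2](Catalog) on color yields {(red, 4, 40, 4, 40), (white, 12, 32, 12, 32), (white, 12, 32, 15, 18), (white, 12, 32, 22, 13), (white, 12, 32, 31, 9), (white, 12, 32, 8, 15), (white, 12, 32, 8, 5), (white, 15, 18, 12, 32), (white, 15, 18, 15, 18), (white, 15, 18, 22, 13), (white, 15, 18, 31, 9), (white, 15, 18, 8, 15), (white, 15, 18, 8, 5), (white, 22, 13, 12, 32), (white, 22, 13, 15, 18), (white, 22, 13, 22, 13), (white, 22, 13, 31, 9), (white, 22, 13, 8, 15), (white, 22, 13, 8, 5), (white, 31, 9, 12, 32), (white, 31, 9, 15, 18), (white, 31, 9, 22, 13), (white, 31, 9, 31, 9), (white, 31, 9, 8, 15), (white, 31, 9, 8, 5), (white, 8, 15, 12, 32), (white, 8, 15, 15, 18), (white, 8, 15, 22, 13), (white, 8, 15, 31, 9), (white, 8, 15, 8, 15), (white, 8, 15, 8, 5), (white, 8, 5, 12, 32), (white, 8, 5, 15, 18), (white, 8, 5, 22, 13), (white, 8, 5, 31, 9), (white, 8, 5, 8, 15), (white, 8, 5, 8, 5)}.
σ[sid < sid2]: keep tuples satisfying sid < sid2 → {(white, 12, 32, 15, 18), (white, 12, 32, 22, 13), (white, 12, 32, 31, 9), (white, 15, 18, 22, 13), (white, 15, 18, 31, 9), (white, 22, 13, 31, 9), (white, 8, 15, 12, 32), (white, 8, 15, 15, 18), (white, 8, 15, 22, 13), (white, 8, 15, 31, 9), (white, 8, 5, 12, 32), (white, 8, 5, 15, 18), (white, 8, 5, 22, 13), (white, 8, 5, 31, 9)}
π[color, sid2]: project onto (color, sid2) (10 duplicate(s) eliminated) → {(white, 12), (white, 15), (white, 22), (white, 31)}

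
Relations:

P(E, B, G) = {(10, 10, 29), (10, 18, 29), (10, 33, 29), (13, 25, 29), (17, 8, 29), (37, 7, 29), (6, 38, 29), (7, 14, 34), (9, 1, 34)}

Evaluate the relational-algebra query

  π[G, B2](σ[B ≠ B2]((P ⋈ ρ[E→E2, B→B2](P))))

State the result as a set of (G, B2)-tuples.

ρ[E→E2, B→B2]: schema becomes (E2, B2, G); tuples unchanged.
Joining P and ρ[E→E2, B→B2](P) on G yields {(10, 10, 29, 10, 10), (10, 10, 29, 10, 18), (10, 10, 29, 10, 33), (10, 10, 29, 13, 25), (10, 10, 29, 17, 8), (10, 10, 29, 37, 7), (10, 10, 29, 6, 38), (10, 18, 29, 10, 10), (10, 18, 29, 10, 18), (10, 18, 29, 10, 33), (10, 18, 29, 13, 25), (10, 18, 29, 17, 8), (10, 18, 29, 37, 7), (10, 18, 29, 6, 38), (10, 33, 29, 10, 10), (10, 33, 29, 10, 18), (10, 33, 29, 10, 33), (10, 33, 29, 13, 25), (10, 33, 29, 17, 8), (10, 33, 29, 37, 7), (10, 33, 29, 6, 38), (13, 25, 29, 10, 10), (13, 25, 29, 10, 18), (13, 25, 29, 10, 33), (13, 25, 29, 13, 25), (13, 25, 29, 17, 8), (13, 25, 29, 37, 7), (13, 25, 29, 6, 38), (17, 8, 29, 10, 10), (17, 8, 29, 10, 18), (17, 8, 29, 10, 33), (17, 8, 29, 13, 25), (17, 8, 29, 17, 8), (17, 8, 29, 37, 7), (17, 8, 29, 6, 38), (37, 7, 29, 10, 10), (37, 7, 29, 10, 18), (37, 7, 29, 10, 33), (37, 7, 29, 13, 25), (37, 7, 29, 17, 8), (37, 7, 29, 37, 7), (37, 7, 29, 6, 38), (6, 38, 29, 10, 10), (6, 38, 29, 10, 18), (6, 38, 29, 10, 33), (6, 38, 29, 13, 25), (6, 38, 29, 17, 8), (6, 38, 29, 37, 7), (6, 38, 29, 6, 38), (7, 14, 34, 7, 14), (7, 14, 34, 9, 1), (9, 1, 34, 7, 14), (9, 1, 34, 9, 1)}.
Selection B ≠ B2: {(10, 10, 29, 10, 18), (10, 10, 29, 10, 33), (10, 10, 29, 13, 25), (10, 10, 29, 17, 8), (10, 10, 29, 37, 7), (10, 10, 29, 6, 38), (10, 18, 29, 10, 10), (10, 18, 29, 10, 33), (10, 18, 29, 13, 25), (10, 18, 29, 17, 8), (10, 18, 29, 37, 7), (10, 18, 29, 6, 38), (10, 33, 29, 10, 10), (10, 33, 29, 10, 18), (10, 33, 29, 13, 25), (10, 33, 29, 17, 8), (10, 33, 29, 37, 7), (10, 33, 29, 6, 38), (13, 25, 29, 10, 10), (13, 25, 29, 10, 18), (13, 25, 29, 10, 33), (13, 25, 29, 17, 8), (13, 25, 29, 37, 7), (13, 25, 29, 6, 38), (17, 8, 29, 10, 10), (17, 8, 29, 10, 18), (17, 8, 29, 10, 33), (17, 8, 29, 13, 25), (17, 8, 29, 37, 7), (17, 8, 29, 6, 38), (37, 7, 29, 10, 10), (37, 7, 29, 10, 18), (37, 7, 29, 10, 33), (37, 7, 29, 13, 25), (37, 7, 29, 17, 8), (37, 7, 29, 6, 38), (6, 38, 29, 10, 10), (6, 38, 29, 10, 18), (6, 38, 29, 10, 33), (6, 38, 29, 13, 25), (6, 38, 29, 17, 8), (6, 38, 29, 37, 7), (7, 14, 34, 9, 1), (9, 1, 34, 7, 14)}
π_{G, B2} gives {(29, 10), (29, 18), (29, 25), (29, 33), (29, 38), (29, 7), (29, 8), (34, 1), (34, 14)} (35 duplicate(s) eliminated).

{(29, 10), (29, 18), (29, 25), (29, 33), (29, 38), (29, 7), (29, 8), (34, 1), (34, 14)}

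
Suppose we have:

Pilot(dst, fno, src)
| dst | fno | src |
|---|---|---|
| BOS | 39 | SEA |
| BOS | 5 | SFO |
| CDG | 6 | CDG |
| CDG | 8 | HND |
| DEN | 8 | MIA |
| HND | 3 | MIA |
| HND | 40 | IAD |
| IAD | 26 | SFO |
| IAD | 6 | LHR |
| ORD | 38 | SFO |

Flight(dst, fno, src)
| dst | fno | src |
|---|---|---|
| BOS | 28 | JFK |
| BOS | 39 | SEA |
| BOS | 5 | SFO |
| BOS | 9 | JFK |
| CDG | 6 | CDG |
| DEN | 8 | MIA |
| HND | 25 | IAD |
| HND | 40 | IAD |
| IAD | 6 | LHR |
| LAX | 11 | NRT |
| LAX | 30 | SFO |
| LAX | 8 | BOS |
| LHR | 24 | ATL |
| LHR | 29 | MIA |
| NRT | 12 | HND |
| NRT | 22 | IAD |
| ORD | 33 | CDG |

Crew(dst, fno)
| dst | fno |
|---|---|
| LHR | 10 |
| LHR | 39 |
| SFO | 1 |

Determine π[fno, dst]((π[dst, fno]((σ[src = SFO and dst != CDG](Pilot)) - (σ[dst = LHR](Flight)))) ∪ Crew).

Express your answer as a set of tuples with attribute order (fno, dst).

{(1, SFO), (10, LHR), (26, IAD), (38, ORD), (39, LHR), (5, BOS)}

Selection src = SFO and dst != CDG: {(BOS, 5, SFO), (IAD, 26, SFO), (ORD, 38, SFO)}
Selection dst = LHR: {(LHR, 24, ATL), (LHR, 29, MIA)}
Set difference of the two operands is {(BOS, 5, SFO), (IAD, 26, SFO), (ORD, 38, SFO)}.
Keep only column(s) dst, fno: {(BOS, 5), (IAD, 26), (ORD, 38)}
Set union of the two operands is {(BOS, 5), (IAD, 26), (LHR, 10), (LHR, 39), (ORD, 38), (SFO, 1)}.
Keep only column(s) fno, dst: {(1, SFO), (10, LHR), (26, IAD), (38, ORD), (39, LHR), (5, BOS)}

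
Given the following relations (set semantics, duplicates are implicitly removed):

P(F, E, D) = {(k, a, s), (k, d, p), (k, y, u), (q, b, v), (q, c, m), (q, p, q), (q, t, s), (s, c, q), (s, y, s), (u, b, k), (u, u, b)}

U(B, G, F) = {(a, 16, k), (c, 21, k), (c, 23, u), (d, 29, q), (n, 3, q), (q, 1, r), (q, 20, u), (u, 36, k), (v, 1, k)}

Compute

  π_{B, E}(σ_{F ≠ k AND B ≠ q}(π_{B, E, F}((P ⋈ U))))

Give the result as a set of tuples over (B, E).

Joining P and U on F yields {(k, a, s, a, 16), (k, a, s, c, 21), (k, a, s, u, 36), (k, a, s, v, 1), (k, d, p, a, 16), (k, d, p, c, 21), (k, d, p, u, 36), (k, d, p, v, 1), (k, y, u, a, 16), (k, y, u, c, 21), (k, y, u, u, 36), (k, y, u, v, 1), (q, b, v, d, 29), (q, b, v, n, 3), (q, c, m, d, 29), (q, c, m, n, 3), (q, p, q, d, 29), (q, p, q, n, 3), (q, t, s, d, 29), (q, t, s, n, 3), (u, b, k, c, 23), (u, b, k, q, 20), (u, u, b, c, 23), (u, u, b, q, 20)}.
π_{B, E, F} gives {(a, a, k), (a, d, k), (a, y, k), (c, a, k), (c, b, u), (c, d, k), (c, u, u), (c, y, k), (d, b, q), (d, c, q), (d, p, q), (d, t, q), (n, b, q), (n, c, q), (n, p, q), (n, t, q), (q, b, u), (q, u, u), (u, a, k), (u, d, k), (u, y, k), (v, a, k), (v, d, k), (v, y, k)}.
Filtering on F ≠ k AND B ≠ q leaves {(c, b, u), (c, u, u), (d, b, q), (d, c, q), (d, p, q), (d, t, q), (n, b, q), (n, c, q), (n, p, q), (n, t, q)}.
π_{B, E} gives {(c, b), (c, u), (d, b), (d, c), (d, p), (d, t), (n, b), (n, c), (n, p), (n, t)}.

{(c, b), (c, u), (d, b), (d, c), (d, p), (d, t), (n, b), (n, c), (n, p), (n, t)}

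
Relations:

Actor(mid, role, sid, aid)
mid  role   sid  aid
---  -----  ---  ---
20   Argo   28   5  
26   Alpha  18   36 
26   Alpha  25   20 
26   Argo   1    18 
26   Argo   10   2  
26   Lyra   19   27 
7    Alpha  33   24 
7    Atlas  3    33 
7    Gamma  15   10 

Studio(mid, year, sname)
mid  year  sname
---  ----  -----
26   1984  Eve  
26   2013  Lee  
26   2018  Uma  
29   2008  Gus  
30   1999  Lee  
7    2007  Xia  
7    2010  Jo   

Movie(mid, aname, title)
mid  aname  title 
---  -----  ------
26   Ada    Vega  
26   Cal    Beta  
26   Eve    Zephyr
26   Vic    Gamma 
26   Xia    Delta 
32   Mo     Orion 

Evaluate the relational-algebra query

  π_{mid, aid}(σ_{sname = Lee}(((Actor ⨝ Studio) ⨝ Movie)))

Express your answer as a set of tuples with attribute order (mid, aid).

{(26, 18), (26, 2), (26, 20), (26, 27), (26, 36)}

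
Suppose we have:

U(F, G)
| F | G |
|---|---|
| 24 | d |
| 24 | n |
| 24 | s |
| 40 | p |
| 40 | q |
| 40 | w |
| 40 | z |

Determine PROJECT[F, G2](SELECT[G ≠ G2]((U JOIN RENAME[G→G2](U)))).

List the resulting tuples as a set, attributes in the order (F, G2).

{(24, d), (24, n), (24, s), (40, p), (40, q), (40, w), (40, z)}

ρ[G→G2]: schema becomes (F, G2); tuples unchanged.
U ⋈ RENAME[G→G2](U) (natural join on F): {(24, d, d), (24, d, n), (24, d, s), (24, n, d), (24, n, n), (24, n, s), (24, s, d), (24, s, n), (24, s, s), (40, p, p), (40, p, q), (40, p, w), (40, p, z), (40, q, p), (40, q, q), (40, q, w), (40, q, z), (40, w, p), (40, w, q), (40, w, w), (40, w, z), (40, z, p), (40, z, q), (40, z, w), (40, z, z)}
σ[G ≠ G2]: keep tuples satisfying G ≠ G2 → {(24, d, n), (24, d, s), (24, n, d), (24, n, s), (24, s, d), (24, s, n), (40, p, q), (40, p, w), (40, p, z), (40, q, p), (40, q, w), (40, q, z), (40, w, p), (40, w, q), (40, w, z), (40, z, p), (40, z, q), (40, z, w)}
Keep only column(s) F, G2 (11 duplicate(s) eliminated): {(24, d), (24, n), (24, s), (40, p), (40, q), (40, w), (40, z)}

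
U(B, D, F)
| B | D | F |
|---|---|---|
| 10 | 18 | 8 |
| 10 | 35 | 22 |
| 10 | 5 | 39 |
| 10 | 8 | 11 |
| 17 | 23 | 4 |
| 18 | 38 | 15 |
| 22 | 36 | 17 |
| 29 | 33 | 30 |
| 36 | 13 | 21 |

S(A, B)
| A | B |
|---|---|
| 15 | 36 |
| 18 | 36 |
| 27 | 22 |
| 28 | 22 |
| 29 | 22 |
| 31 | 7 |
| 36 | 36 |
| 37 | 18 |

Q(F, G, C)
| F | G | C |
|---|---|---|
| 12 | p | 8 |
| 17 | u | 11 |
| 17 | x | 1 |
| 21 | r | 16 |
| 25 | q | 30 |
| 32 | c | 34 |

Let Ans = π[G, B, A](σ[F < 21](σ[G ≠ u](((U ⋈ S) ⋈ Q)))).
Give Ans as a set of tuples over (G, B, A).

Joining U and S on B yields {(18, 38, 15, 37), (22, 36, 17, 27), (22, 36, 17, 28), (22, 36, 17, 29), (36, 13, 21, 15), (36, 13, 21, 18), (36, 13, 21, 36)}.
Joining (U ⋈ S) and Q on F yields {(22, 36, 17, 27, u, 11), (22, 36, 17, 27, x, 1), (22, 36, 17, 28, u, 11), (22, 36, 17, 28, x, 1), (22, 36, 17, 29, u, 11), (22, 36, 17, 29, x, 1), (36, 13, 21, 15, r, 16), (36, 13, 21, 18, r, 16), (36, 13, 21, 36, r, 16)}.
Selection G ≠ u: {(22, 36, 17, 27, x, 1), (22, 36, 17, 28, x, 1), (22, 36, 17, 29, x, 1), (36, 13, 21, 15, r, 16), (36, 13, 21, 18, r, 16), (36, 13, 21, 36, r, 16)}
Selection F < 21: {(22, 36, 17, 27, x, 1), (22, 36, 17, 28, x, 1), (22, 36, 17, 29, x, 1)}
Projecting to G, B, A: {(x, 22, 27), (x, 22, 28), (x, 22, 29)}

{(x, 22, 27), (x, 22, 28), (x, 22, 29)}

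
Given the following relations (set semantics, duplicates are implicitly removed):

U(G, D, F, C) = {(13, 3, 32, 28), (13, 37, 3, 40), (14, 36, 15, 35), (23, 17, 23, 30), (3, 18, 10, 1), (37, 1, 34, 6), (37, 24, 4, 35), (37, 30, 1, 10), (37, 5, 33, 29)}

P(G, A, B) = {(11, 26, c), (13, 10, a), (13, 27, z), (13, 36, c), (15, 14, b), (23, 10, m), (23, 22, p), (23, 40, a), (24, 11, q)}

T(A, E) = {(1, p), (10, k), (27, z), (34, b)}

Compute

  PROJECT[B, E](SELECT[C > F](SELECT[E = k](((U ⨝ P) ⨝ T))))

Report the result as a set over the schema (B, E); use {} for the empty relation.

{(a, k), (m, k)}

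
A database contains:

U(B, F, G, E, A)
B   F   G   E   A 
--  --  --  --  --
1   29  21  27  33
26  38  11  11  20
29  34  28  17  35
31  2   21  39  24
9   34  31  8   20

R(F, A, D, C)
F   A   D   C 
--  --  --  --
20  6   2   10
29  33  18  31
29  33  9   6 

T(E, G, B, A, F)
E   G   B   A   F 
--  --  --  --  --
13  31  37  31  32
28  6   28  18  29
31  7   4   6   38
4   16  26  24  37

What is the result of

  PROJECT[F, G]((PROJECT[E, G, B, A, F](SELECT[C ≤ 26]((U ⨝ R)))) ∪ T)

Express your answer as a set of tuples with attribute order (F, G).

Natural join on F, A: {(1, 29, 21, 27, 33, 18, 31), (1, 29, 21, 27, 33, 9, 6)}
Selection C ≤ 26: {(1, 29, 21, 27, 33, 9, 6)}
π[E, G, B, A, F]: project onto (E, G, B, A, F) → {(27, 21, 1, 33, 29)}
Taking the union: {(13, 31, 37, 31, 32), (27, 21, 1, 33, 29), (28, 6, 28, 18, 29), (31, 7, 4, 6, 38), (4, 16, 26, 24, 37)}
π[F, G]: project onto (F, G) → {(29, 21), (29, 6), (32, 31), (37, 16), (38, 7)}

{(29, 21), (29, 6), (32, 31), (37, 16), (38, 7)}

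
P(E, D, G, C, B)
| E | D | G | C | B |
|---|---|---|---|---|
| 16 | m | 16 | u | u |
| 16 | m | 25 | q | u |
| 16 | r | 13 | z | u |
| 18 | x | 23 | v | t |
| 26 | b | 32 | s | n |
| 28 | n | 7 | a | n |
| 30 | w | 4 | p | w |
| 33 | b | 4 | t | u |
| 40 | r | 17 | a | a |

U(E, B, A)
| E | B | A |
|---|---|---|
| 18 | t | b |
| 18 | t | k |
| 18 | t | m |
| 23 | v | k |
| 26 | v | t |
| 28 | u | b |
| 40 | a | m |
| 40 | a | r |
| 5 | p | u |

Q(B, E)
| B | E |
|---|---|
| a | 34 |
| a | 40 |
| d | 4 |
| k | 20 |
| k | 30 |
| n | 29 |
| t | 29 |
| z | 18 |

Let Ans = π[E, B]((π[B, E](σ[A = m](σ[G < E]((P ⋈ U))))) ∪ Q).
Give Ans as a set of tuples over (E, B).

Natural join on E, B: {(18, x, 23, v, t, b), (18, x, 23, v, t, k), (18, x, 23, v, t, m), (40, r, 17, a, a, m), (40, r, 17, a, a, r)}
Filtering on G < E leaves {(40, r, 17, a, a, m), (40, r, 17, a, a, r)}.
Filtering on A = m leaves {(40, r, 17, a, a, m)}.
π_{B, E} gives {(a, 40)}.
Taking the union: {(a, 34), (a, 40), (d, 4), (k, 20), (k, 30), (n, 29), (t, 29), (z, 18)}
π_{E, B} gives {(18, z), (20, k), (29, n), (29, t), (30, k), (34, a), (4, d), (40, a)}.

{(18, z), (20, k), (29, n), (29, t), (30, k), (34, a), (4, d), (40, a)}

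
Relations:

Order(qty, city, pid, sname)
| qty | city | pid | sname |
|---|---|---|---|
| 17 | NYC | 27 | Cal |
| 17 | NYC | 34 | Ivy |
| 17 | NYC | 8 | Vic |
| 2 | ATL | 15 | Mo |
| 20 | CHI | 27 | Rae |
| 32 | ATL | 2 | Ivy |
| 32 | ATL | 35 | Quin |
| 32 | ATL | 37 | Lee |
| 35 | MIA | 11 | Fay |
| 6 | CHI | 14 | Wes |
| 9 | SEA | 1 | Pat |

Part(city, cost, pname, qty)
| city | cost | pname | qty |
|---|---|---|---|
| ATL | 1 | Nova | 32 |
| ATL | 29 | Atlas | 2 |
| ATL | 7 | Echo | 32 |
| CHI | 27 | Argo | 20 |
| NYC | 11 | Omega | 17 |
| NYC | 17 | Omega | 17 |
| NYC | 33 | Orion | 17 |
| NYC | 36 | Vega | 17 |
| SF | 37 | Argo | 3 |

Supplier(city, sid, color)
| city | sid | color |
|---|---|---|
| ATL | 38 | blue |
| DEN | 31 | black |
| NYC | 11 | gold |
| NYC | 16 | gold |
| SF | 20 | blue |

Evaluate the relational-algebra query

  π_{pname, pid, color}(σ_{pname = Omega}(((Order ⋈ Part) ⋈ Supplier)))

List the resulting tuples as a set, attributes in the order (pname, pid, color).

Joining Order and Part on qty, city yields {(17, NYC, 27, Cal, 11, Omega), (17, NYC, 27, Cal, 17, Omega), (17, NYC, 27, Cal, 33, Orion), (17, NYC, 27, Cal, 36, Vega), (17, NYC, 34, Ivy, 11, Omega), (17, NYC, 34, Ivy, 17, Omega), (17, NYC, 34, Ivy, 33, Orion), (17, NYC, 34, Ivy, 36, Vega), (17, NYC, 8, Vic, 11, Omega), (17, NYC, 8, Vic, 17, Omega), (17, NYC, 8, Vic, 33, Orion), (17, NYC, 8, Vic, 36, Vega), (2, ATL, 15, Mo, 29, Atlas), (20, CHI, 27, Rae, 27, Argo), (32, ATL, 2, Ivy, 1, Nova), (32, ATL, 2, Ivy, 7, Echo), (32, ATL, 35, Quin, 1, Nova), (32, ATL, 35, Quin, 7, Echo), (32, ATL, 37, Lee, 1, Nova), (32, ATL, 37, Lee, 7, Echo)}.
Joining (Order ⋈ Part) and Supplier on city yields {(17, NYC, 27, Cal, 11, Omega, 11, gold), (17, NYC, 27, Cal, 11, Omega, 16, gold), (17, NYC, 27, Cal, 17, Omega, 11, gold), (17, NYC, 27, Cal, 17, Omega, 16, gold), (17, NYC, 27, Cal, 33, Orion, 11, gold), (17, NYC, 27, Cal, 33, Orion, 16, gold), (17, NYC, 27, Cal, 36, Vega, 11, gold), (17, NYC, 27, Cal, 36, Vega, 16, gold), (17, NYC, 34, Ivy, 11, Omega, 11, gold), (17, NYC, 34, Ivy, 11, Omega, 16, gold), (17, NYC, 34, Ivy, 17, Omega, 11, gold), (17, NYC, 34, Ivy, 17, Omega, 16, gold), (17, NYC, 34, Ivy, 33, Orion, 11, gold), (17, NYC, 34, Ivy, 33, Orion, 16, gold), (17, NYC, 34, Ivy, 36, Vega, 11, gold), (17, NYC, 34, Ivy, 36, Vega, 16, gold), (17, NYC, 8, Vic, 11, Omega, 11, gold), (17, NYC, 8, Vic, 11, Omega, 16, gold), (17, NYC, 8, Vic, 17, Omega, 11, gold), (17, NYC, 8, Vic, 17, Omega, 16, gold), (17, NYC, 8, Vic, 33, Orion, 11, gold), (17, NYC, 8, Vic, 33, Orion, 16, gold), (17, NYC, 8, Vic, 36, Vega, 11, gold), (17, NYC, 8, Vic, 36, Vega, 16, gold), (2, ATL, 15, Mo, 29, Atlas, 38, blue), (32, ATL, 2, Ivy, 1, Nova, 38, blue), (32, ATL, 2, Ivy, 7, Echo, 38, blue), (32, ATL, 35, Quin, 1, Nova, 38, blue), (32, ATL, 35, Quin, 7, Echo, 38, blue), (32, ATL, 37, Lee, 1, Nova, 38, blue), (32, ATL, 37, Lee, 7, Echo, 38, blue)}.
Filtering on pname = Omega leaves {(17, NYC, 27, Cal, 11, Omega, 11, gold), (17, NYC, 27, Cal, 11, Omega, 16, gold), (17, NYC, 27, Cal, 17, Omega, 11, gold), (17, NYC, 27, Cal, 17, Omega, 16, gold), (17, NYC, 34, Ivy, 11, Omega, 11, gold), (17, NYC, 34, Ivy, 11, Omega, 16, gold), (17, NYC, 34, Ivy, 17, Omega, 11, gold), (17, NYC, 34, Ivy, 17, Omega, 16, gold), (17, NYC, 8, Vic, 11, Omega, 11, gold), (17, NYC, 8, Vic, 11, Omega, 16, gold), (17, NYC, 8, Vic, 17, Omega, 11, gold), (17, NYC, 8, Vic, 17, Omega, 16, gold)}.
Projecting to pname, pid, color (9 duplicate(s) eliminated): {(Omega, 27, gold), (Omega, 34, gold), (Omega, 8, gold)}

{(Omega, 27, gold), (Omega, 34, gold), (Omega, 8, gold)}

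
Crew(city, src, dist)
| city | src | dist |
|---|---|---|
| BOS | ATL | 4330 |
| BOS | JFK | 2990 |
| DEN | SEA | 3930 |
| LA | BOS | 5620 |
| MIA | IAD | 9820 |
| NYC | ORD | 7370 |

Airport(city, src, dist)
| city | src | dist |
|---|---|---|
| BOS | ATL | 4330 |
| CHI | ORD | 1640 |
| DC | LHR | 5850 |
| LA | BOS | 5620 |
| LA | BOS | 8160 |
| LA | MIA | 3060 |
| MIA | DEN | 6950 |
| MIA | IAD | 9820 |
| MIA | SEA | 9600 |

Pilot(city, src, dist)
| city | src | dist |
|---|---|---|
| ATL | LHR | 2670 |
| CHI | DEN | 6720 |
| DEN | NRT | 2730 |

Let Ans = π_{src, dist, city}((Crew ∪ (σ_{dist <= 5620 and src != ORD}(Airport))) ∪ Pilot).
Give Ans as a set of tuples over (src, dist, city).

Selection dist <= 5620 and src != ORD: {(BOS, ATL, 4330), (LA, BOS, 5620), (LA, MIA, 3060)}
Union: {(BOS, ATL, 4330), (BOS, JFK, 2990), (DEN, SEA, 3930), (LA, BOS, 5620), (MIA, IAD, 9820), (NYC, ORD, 7370)} with {(BOS, ATL, 4330), (LA, BOS, 5620), (LA, MIA, 3060)} → {(BOS, ATL, 4330), (BOS, JFK, 2990), (DEN, SEA, 3930), (LA, BOS, 5620), (LA, MIA, 3060), (MIA, IAD, 9820), (NYC, ORD, 7370)}
Union: {(BOS, ATL, 4330), (BOS, JFK, 2990), (DEN, SEA, 3930), (LA, BOS, 5620), (LA, MIA, 3060), (MIA, IAD, 9820), (NYC, ORD, 7370)} with {(ATL, LHR, 2670), (CHI, DEN, 6720), (DEN, NRT, 2730)} → {(ATL, LHR, 2670), (BOS, ATL, 4330), (BOS, JFK, 2990), (CHI, DEN, 6720), (DEN, NRT, 2730), (DEN, SEA, 3930), (LA, BOS, 5620), (LA, MIA, 3060), (MIA, IAD, 9820), (NYC, ORD, 7370)}
Keep only column(s) src, dist, city: {(ATL, 4330, BOS), (BOS, 5620, LA), (DEN, 6720, CHI), (IAD, 9820, MIA), (JFK, 2990, BOS), (LHR, 2670, ATL), (MIA, 3060, LA), (NRT, 2730, DEN), (ORD, 7370, NYC), (SEA, 3930, DEN)}

{(ATL, 4330, BOS), (BOS, 5620, LA), (DEN, 6720, CHI), (IAD, 9820, MIA), (JFK, 2990, BOS), (LHR, 2670, ATL), (MIA, 3060, LA), (NRT, 2730, DEN), (ORD, 7370, NYC), (SEA, 3930, DEN)}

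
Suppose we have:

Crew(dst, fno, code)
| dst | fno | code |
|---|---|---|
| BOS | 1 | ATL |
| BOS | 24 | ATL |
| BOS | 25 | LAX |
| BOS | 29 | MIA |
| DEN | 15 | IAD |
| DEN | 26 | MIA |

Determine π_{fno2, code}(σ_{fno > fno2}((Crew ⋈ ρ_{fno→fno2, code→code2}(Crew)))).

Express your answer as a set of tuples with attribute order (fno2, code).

{(1, ATL), (1, LAX), (1, MIA), (15, MIA), (24, LAX), (24, MIA), (25, MIA)}

ρ[fno→fno2, code→code2]: schema becomes (dst, fno2, code2); tuples unchanged.
Crew ⋈ ρ_{fno→fno2, code→code2}(Crew) (natural join on dst): {(BOS, 1, ATL, 1, ATL), (BOS, 1, ATL, 24, ATL), (BOS, 1, ATL, 25, LAX), (BOS, 1, ATL, 29, MIA), (BOS, 24, ATL, 1, ATL), (BOS, 24, ATL, 24, ATL), (BOS, 24, ATL, 25, LAX), (BOS, 24, ATL, 29, MIA), (BOS, 25, LAX, 1, ATL), (BOS, 25, LAX, 24, ATL), (BOS, 25, LAX, 25, LAX), (BOS, 25, LAX, 29, MIA), (BOS, 29, MIA, 1, ATL), (BOS, 29, MIA, 24, ATL), (BOS, 29, MIA, 25, LAX), (BOS, 29, MIA, 29, MIA), (DEN, 15, IAD, 15, IAD), (DEN, 15, IAD, 26, MIA), (DEN, 26, MIA, 15, IAD), (DEN, 26, MIA, 26, MIA)}
Filtering on fno > fno2 leaves {(BOS, 24, ATL, 1, ATL), (BOS, 25, LAX, 1, ATL), (BOS, 25, LAX, 24, ATL), (BOS, 29, MIA, 1, ATL), (BOS, 29, MIA, 24, ATL), (BOS, 29, MIA, 25, LAX), (DEN, 26, MIA, 15, IAD)}.
π_{fno2, code} gives {(1, ATL), (1, LAX), (1, MIA), (15, MIA), (24, LAX), (24, MIA), (25, MIA)}.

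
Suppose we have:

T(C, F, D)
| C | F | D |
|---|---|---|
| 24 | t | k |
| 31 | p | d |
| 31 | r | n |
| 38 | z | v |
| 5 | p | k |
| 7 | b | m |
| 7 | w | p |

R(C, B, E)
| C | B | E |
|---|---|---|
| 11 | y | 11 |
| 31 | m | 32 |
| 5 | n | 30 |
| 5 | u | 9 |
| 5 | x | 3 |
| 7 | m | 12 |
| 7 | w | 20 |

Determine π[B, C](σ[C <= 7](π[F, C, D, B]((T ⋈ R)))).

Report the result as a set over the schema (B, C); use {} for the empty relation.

Joining T and R on C yields {(31, p, d, m, 32), (31, r, n, m, 32), (5, p, k, n, 30), (5, p, k, u, 9), (5, p, k, x, 3), (7, b, m, m, 12), (7, b, m, w, 20), (7, w, p, m, 12), (7, w, p, w, 20)}.
π_{F, C, D, B} gives {(b, 7, m, m), (b, 7, m, w), (p, 31, d, m), (p, 5, k, n), (p, 5, k, u), (p, 5, k, x), (r, 31, n, m), (w, 7, p, m), (w, 7, p, w)}.
Selection C <= 7: {(b, 7, m, m), (b, 7, m, w), (p, 5, k, n), (p, 5, k, u), (p, 5, k, x), (w, 7, p, m), (w, 7, p, w)}
π_{B, C} gives {(m, 7), (n, 5), (u, 5), (w, 7), (x, 5)} (2 duplicate(s) eliminated).

{(m, 7), (n, 5), (u, 5), (w, 7), (x, 5)}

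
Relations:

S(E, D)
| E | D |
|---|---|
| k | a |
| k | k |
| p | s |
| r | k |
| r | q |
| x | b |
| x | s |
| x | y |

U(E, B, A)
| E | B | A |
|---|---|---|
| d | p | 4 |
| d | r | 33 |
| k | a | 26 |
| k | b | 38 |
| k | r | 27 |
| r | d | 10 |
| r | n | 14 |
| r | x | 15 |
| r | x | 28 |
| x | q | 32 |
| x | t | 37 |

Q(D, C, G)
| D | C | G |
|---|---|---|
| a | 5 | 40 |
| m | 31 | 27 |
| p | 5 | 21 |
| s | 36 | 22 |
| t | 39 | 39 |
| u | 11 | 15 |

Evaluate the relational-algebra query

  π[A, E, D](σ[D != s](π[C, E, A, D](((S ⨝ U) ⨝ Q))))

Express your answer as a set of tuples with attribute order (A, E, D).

S ⋈ U (natural join on E): {(k, a, a, 26), (k, a, b, 38), (k, a, r, 27), (k, k, a, 26), (k, k, b, 38), (k, k, r, 27), (r, k, d, 10), (r, k, n, 14), (r, k, x, 15), (r, k, x, 28), (r, q, d, 10), (r, q, n, 14), (r, q, x, 15), (r, q, x, 28), (x, b, q, 32), (x, b, t, 37), (x, s, q, 32), (x, s, t, 37), (x, y, q, 32), (x, y, t, 37)}
(S ⨝ U) ⋈ Q (natural join on D): {(k, a, a, 26, 5, 40), (k, a, b, 38, 5, 40), (k, a, r, 27, 5, 40), (x, s, q, 32, 36, 22), (x, s, t, 37, 36, 22)}
Projecting to C, E, A, D: {(36, x, 32, s), (36, x, 37, s), (5, k, 26, a), (5, k, 27, a), (5, k, 38, a)}
Apply σ_{D != s}; surviving tuples: {(5, k, 26, a), (5, k, 27, a), (5, k, 38, a)}
Projecting to A, E, D: {(26, k, a), (27, k, a), (38, k, a)}

{(26, k, a), (27, k, a), (38, k, a)}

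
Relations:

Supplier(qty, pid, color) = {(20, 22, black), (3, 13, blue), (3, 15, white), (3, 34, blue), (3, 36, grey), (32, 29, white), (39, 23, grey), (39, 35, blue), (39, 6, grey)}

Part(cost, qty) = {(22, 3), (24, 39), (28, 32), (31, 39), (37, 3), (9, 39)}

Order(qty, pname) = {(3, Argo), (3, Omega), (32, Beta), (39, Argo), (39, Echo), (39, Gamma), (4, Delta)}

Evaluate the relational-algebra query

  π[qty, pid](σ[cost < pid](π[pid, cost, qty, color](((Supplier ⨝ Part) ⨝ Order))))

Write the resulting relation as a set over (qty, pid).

Natural join on qty: {(3, 13, blue, 22), (3, 13, blue, 37), (3, 15, white, 22), (3, 15, white, 37), (3, 34, blue, 22), (3, 34, blue, 37), (3, 36, grey, 22), (3, 36, grey, 37), (32, 29, white, 28), (39, 23, grey, 24), (39, 23, grey, 31), (39, 23, grey, 9), (39, 35, blue, 24), (39, 35, blue, 31), (39, 35, blue, 9), (39, 6, grey, 24), (39, 6, grey, 31), (39, 6, grey, 9)}
Natural join on qty: {(3, 13, blue, 22, Argo), (3, 13, blue, 22, Omega), (3, 13, blue, 37, Argo), (3, 13, blue, 37, Omega), (3, 15, white, 22, Argo), (3, 15, white, 22, Omega), (3, 15, white, 37, Argo), (3, 15, white, 37, Omega), (3, 34, blue, 22, Argo), (3, 34, blue, 22, Omega), (3, 34, blue, 37, Argo), (3, 34, blue, 37, Omega), (3, 36, grey, 22, Argo), (3, 36, grey, 22, Omega), (3, 36, grey, 37, Argo), (3, 36, grey, 37, Omega), (32, 29, white, 28, Beta), (39, 23, grey, 24, Argo), (39, 23, grey, 24, Echo), (39, 23, grey, 24, Gamma), (39, 23, grey, 31, Argo), (39, 23, grey, 31, Echo), (39, 23, grey, 31, Gamma), (39, 23, grey, 9, Argo), (39, 23, grey, 9, Echo), (39, 23, grey, 9, Gamma), (39, 35, blue, 24, Argo), (39, 35, blue, 24, Echo), (39, 35, blue, 24, Gamma), (39, 35, blue, 31, Argo), (39, 35, blue, 31, Echo), (39, 35, blue, 31, Gamma), (39, 35, blue, 9, Argo), (39, 35, blue, 9, Echo), (39, 35, blue, 9, Gamma), (39, 6, grey, 24, Argo), (39, 6, grey, 24, Echo), (39, 6, grey, 24, Gamma), (39, 6, grey, 31, Argo), (39, 6, grey, 31, Echo), (39, 6, grey, 31, Gamma), (39, 6, grey, 9, Argo), (39, 6, grey, 9, Echo), (39, 6, grey, 9, Gamma)}
π[pid, cost, qty, color]: project onto (pid, cost, qty, color) (26 duplicate(s) eliminated) → {(13, 22, 3, blue), (13, 37, 3, blue), (15, 22, 3, white), (15, 37, 3, white), (23, 24, 39, grey), (23, 31, 39, grey), (23, 9, 39, grey), (29, 28, 32, white), (34, 22, 3, blue), (34, 37, 3, blue), (35, 24, 39, blue), (35, 31, 39, blue), (35, 9, 39, blue), (36, 22, 3, grey), (36, 37, 3, grey), (6, 24, 39, grey), (6, 31, 39, grey), (6, 9, 39, grey)}
Selection cost < pid: {(23, 9, 39, grey), (29, 28, 32, white), (34, 22, 3, blue), (35, 24, 39, blue), (35, 31, 39, blue), (35, 9, 39, blue), (36, 22, 3, grey)}
π[qty, pid]: project onto (qty, pid) (2 duplicate(s) eliminated) → {(3, 34), (3, 36), (32, 29), (39, 23), (39, 35)}

{(3, 34), (3, 36), (32, 29), (39, 23), (39, 35)}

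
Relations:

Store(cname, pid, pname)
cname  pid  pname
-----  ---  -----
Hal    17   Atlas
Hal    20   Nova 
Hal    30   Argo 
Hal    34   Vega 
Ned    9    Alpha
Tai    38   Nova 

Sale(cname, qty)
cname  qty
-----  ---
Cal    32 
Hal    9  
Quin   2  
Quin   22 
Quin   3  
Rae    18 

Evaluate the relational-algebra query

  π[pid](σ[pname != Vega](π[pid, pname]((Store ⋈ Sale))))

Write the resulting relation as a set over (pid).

{17, 20, 30}

Natural join on cname: {(Hal, 17, Atlas, 9), (Hal, 20, Nova, 9), (Hal, 30, Argo, 9), (Hal, 34, Vega, 9)}
π[pid, pname]: project onto (pid, pname) → {(17, Atlas), (20, Nova), (30, Argo), (34, Vega)}
Apply σ_{pname != Vega}; surviving tuples: {(17, Atlas), (20, Nova), (30, Argo)}
π[pid]: project onto (pid) → {17, 20, 30}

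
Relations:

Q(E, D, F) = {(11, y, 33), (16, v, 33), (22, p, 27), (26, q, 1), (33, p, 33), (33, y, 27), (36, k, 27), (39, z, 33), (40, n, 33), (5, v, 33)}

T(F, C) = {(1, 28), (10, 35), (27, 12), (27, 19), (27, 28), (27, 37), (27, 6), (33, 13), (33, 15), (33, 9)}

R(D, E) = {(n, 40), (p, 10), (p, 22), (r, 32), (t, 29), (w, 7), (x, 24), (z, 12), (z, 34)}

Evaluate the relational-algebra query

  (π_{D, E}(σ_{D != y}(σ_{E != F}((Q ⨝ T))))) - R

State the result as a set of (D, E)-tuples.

Joining Q and T on F yields {(11, y, 33, 13), (11, y, 33, 15), (11, y, 33, 9), (16, v, 33, 13), (16, v, 33, 15), (16, v, 33, 9), (22, p, 27, 12), (22, p, 27, 19), (22, p, 27, 28), (22, p, 27, 37), (22, p, 27, 6), (26, q, 1, 28), (33, p, 33, 13), (33, p, 33, 15), (33, p, 33, 9), (33, y, 27, 12), (33, y, 27, 19), (33, y, 27, 28), (33, y, 27, 37), (33, y, 27, 6), (36, k, 27, 12), (36, k, 27, 19), (36, k, 27, 28), (36, k, 27, 37), (36, k, 27, 6), (39, z, 33, 13), (39, z, 33, 15), (39, z, 33, 9), (40, n, 33, 13), (40, n, 33, 15), (40, n, 33, 9), (5, v, 33, 13), (5, v, 33, 15), (5, v, 33, 9)}.
Selection E != F: {(11, y, 33, 13), (11, y, 33, 15), (11, y, 33, 9), (16, v, 33, 13), (16, v, 33, 15), (16, v, 33, 9), (22, p, 27, 12), (22, p, 27, 19), (22, p, 27, 28), (22, p, 27, 37), (22, p, 27, 6), (26, q, 1, 28), (33, y, 27, 12), (33, y, 27, 19), (33, y, 27, 28), (33, y, 27, 37), (33, y, 27, 6), (36, k, 27, 12), (36, k, 27, 19), (36, k, 27, 28), (36, k, 27, 37), (36, k, 27, 6), (39, z, 33, 13), (39, z, 33, 15), (39, z, 33, 9), (40, n, 33, 13), (40, n, 33, 15), (40, n, 33, 9), (5, v, 33, 13), (5, v, 33, 15), (5, v, 33, 9)}
Selection D != y: {(16, v, 33, 13), (16, v, 33, 15), (16, v, 33, 9), (22, p, 27, 12), (22, p, 27, 19), (22, p, 27, 28), (22, p, 27, 37), (22, p, 27, 6), (26, q, 1, 28), (36, k, 27, 12), (36, k, 27, 19), (36, k, 27, 28), (36, k, 27, 37), (36, k, 27, 6), (39, z, 33, 13), (39, z, 33, 15), (39, z, 33, 9), (40, n, 33, 13), (40, n, 33, 15), (40, n, 33, 9), (5, v, 33, 13), (5, v, 33, 15), (5, v, 33, 9)}
Projecting to D, E (16 duplicate(s) eliminated): {(k, 36), (n, 40), (p, 22), (q, 26), (v, 16), (v, 5), (z, 39)}
Difference: {(k, 36), (n, 40), (p, 22), (q, 26), (v, 16), (v, 5), (z, 39)} with {(n, 40), (p, 10), (p, 22), (r, 32), (t, 29), (w, 7), (x, 24), (z, 12), (z, 34)} → {(k, 36), (q, 26), (v, 16), (v, 5), (z, 39)}

{(k, 36), (q, 26), (v, 16), (v, 5), (z, 39)}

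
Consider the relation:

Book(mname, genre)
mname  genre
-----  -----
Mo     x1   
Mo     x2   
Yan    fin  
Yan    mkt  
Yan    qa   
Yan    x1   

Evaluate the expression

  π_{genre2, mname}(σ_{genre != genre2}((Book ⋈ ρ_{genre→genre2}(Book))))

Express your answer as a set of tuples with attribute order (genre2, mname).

{(fin, Yan), (mkt, Yan), (qa, Yan), (x1, Mo), (x1, Yan), (x2, Mo)}

ρ[genre→genre2]: schema becomes (mname, genre2); tuples unchanged.
Natural join on mname: {(Mo, x1, x1), (Mo, x1, x2), (Mo, x2, x1), (Mo, x2, x2), (Yan, fin, fin), (Yan, fin, mkt), (Yan, fin, qa), (Yan, fin, x1), (Yan, mkt, fin), (Yan, mkt, mkt), (Yan, mkt, qa), (Yan, mkt, x1), (Yan, qa, fin), (Yan, qa, mkt), (Yan, qa, qa), (Yan, qa, x1), (Yan, x1, fin), (Yan, x1, mkt), (Yan, x1, qa), (Yan, x1, x1)}
σ[genre != genre2]: keep tuples satisfying genre != genre2 → {(Mo, x1, x2), (Mo, x2, x1), (Yan, fin, mkt), (Yan, fin, qa), (Yan, fin, x1), (Yan, mkt, fin), (Yan, mkt, qa), (Yan, mkt, x1), (Yan, qa, fin), (Yan, qa, mkt), (Yan, qa, x1), (Yan, x1, fin), (Yan, x1, mkt), (Yan, x1, qa)}
Keep only column(s) genre2, mname (8 duplicate(s) eliminated): {(fin, Yan), (mkt, Yan), (qa, Yan), (x1, Mo), (x1, Yan), (x2, Mo)}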